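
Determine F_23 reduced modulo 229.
32

Matrix identity: Q^n = [[F_(n+1), F_n], [F_n, F_(n-1)]] with Q = [[1,1],[1,0]].
n = 23 = 10111₂. Square-and-multiply, entries mod 229:
Q^1 = [[1,1],[1,0]]
Q^2 = (Q^1)² = [[2,1],[1,1]]
Q^5 = (Q^2)²·Q = [[8,5],[5,3]]
Q^11 = (Q^5)²·Q = [[144,89],[89,55]]
Q^23 = (Q^11)²·Q = [[110,32],[32,78]]
F_23 mod 229 = Q^23[0][1] = 32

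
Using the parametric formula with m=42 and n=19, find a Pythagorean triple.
(1403, 1596, 2125)

Euclid's formula: a = m² - n², b = 2mn, c = m² + n²
m = 42, n = 19
a = 42² - 19² = 1764 - 361 = 1403
b = 2 × 42 × 19 = 1596
c = 42² + 19² = 1764 + 361 = 2125
Verification: 1403² + 1596² = 1968409 + 2547216 = 4515625 = 2125² ✓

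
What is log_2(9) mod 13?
8

Baby-step giant-step with step n = ⌈√13⌉ = 4.
Baby steps 2^j mod 13 (j:value) for j=0..3: 0:1, 1:2, 2:4, 3:8.
Giant-step multiplier: 2^(-4) ≡ 2^(12-4) = 2^8 ≡ 9 (mod 13).
Giant steps γ_i = 9·9^i mod 13: γ_0=9, γ_1=3, γ_2=1 (in table at j=0).
x = i·n + j = 2·4 + 0 = 8.
Check: 2^8 ≡ 9 (mod 13).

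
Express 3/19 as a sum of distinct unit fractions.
1/7 + 1/67 + 1/8911

Greedy algorithm:
3/19: ceiling(19/3) = 7, use 1/7
2/133: ceiling(133/2) = 67, use 1/67
1/8911: ceiling(8911/1) = 8911, use 1/8911
Result: 3/19 = 1/7 + 1/67 + 1/8911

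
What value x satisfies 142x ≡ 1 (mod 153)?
139

gcd(142, 153) = 1, so the inverse exists.
Extended Euclidean algorithm on (153, 142):
153 = 1 × 142 + 11  ⟹  11 = (1)·153 + (-1)·142
142 = 12 × 11 + 10  ⟹  10 = (-12)·153 + (13)·142
11 = 1 × 10 + 1  ⟹  1 = (13)·153 + (-14)·142
So (-14)·142 ≡ 1 (mod 153), i.e. 142^(-1) ≡ -14 ≡ 139 (mod 153).
Check: 142 × 139 = 19738 ≡ 1 (mod 153)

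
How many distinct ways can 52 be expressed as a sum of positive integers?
281589

p(n) counts ways to write n as a sum of positive integers (order ignored).
Euler's pentagonal recurrence: p(k) = p(k-1) + p(k-2) - p(k-5) - p(k-7) + p(k-12) + p(k-15) - ... (offsets j(3j∓1)/2, signs ++--, p(0)=1, p(<0)=0).
DP table for k = 0..51: p(0)=1, p(1)=1, p(2)=2, p(3)=3, p(4)=5, p(5)=7, p(6)=11, p(7)=15, p(8)=22, p(9)=30, p(10)=42, p(11)=56, p(12)=77, p(13)=101, p(14)=135, p(15)=176, p(16)=231, p(17)=297, p(18)=385, p(19)=490, p(20)=627, p(21)=792, p(22)=1002, p(23)=1255, p(24)=1575, p(25)=1958, p(26)=2436, p(27)=3010, p(28)=3718, p(29)=4565, p(30)=5604, p(31)=6842, p(32)=8349, p(33)=10143, p(34)=12310, p(35)=14883, p(36)=17977, p(37)=21637, p(38)=26015, p(39)=31185, p(40)=37338, p(41)=44583, p(42)=53174, p(43)=63261, p(44)=75175, p(45)=89134, p(46)=105558, p(47)=124754, p(48)=147273, p(49)=173525, p(50)=204226, p(51)=239943.
Final step: p(52) = p(51) + p(50) - p(47) - p(45) + p(40) + p(37) - p(30) - p(26) + p(17) + p(12) - p(1)
= 239943 + 204226 - 124754 - 89134 + 37338 + 21637 - 5604 - 2436 + 297 + 77 - 1
= 281589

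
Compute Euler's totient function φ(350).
120

350 = 2 × 5^2 × 7
φ(n) = n × ∏(1 - 1/p) for each prime p dividing n
φ(350) = 350 × (1 - 1/2) × (1 - 1/5) × (1 - 1/7) = 120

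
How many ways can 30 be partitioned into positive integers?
5604

p(n) counts ways to write n as a sum of positive integers (order ignored).
Euler's pentagonal recurrence: p(k) = p(k-1) + p(k-2) - p(k-5) - p(k-7) + p(k-12) + p(k-15) - ... (offsets j(3j∓1)/2, signs ++--, p(0)=1, p(<0)=0).
DP table for k = 0..29: p(0)=1, p(1)=1, p(2)=2, p(3)=3, p(4)=5, p(5)=7, p(6)=11, p(7)=15, p(8)=22, p(9)=30, p(10)=42, p(11)=56, p(12)=77, p(13)=101, p(14)=135, p(15)=176, p(16)=231, p(17)=297, p(18)=385, p(19)=490, p(20)=627, p(21)=792, p(22)=1002, p(23)=1255, p(24)=1575, p(25)=1958, p(26)=2436, p(27)=3010, p(28)=3718, p(29)=4565.
Final step: p(30) = p(29) + p(28) - p(25) - p(23) + p(18) + p(15) - p(8) - p(4)
= 4565 + 3718 - 1958 - 1255 + 385 + 176 - 22 - 5
= 5604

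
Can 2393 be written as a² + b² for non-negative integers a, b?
32² + 37² (a=32, b=37)

Factorization: 2393 = 2393
By Fermat: n is sum of two squares iff every prime p ≡ 3 (mod 4) appears to even power.
All primes ≡ 3 (mod 4) appear to even power.
Search a = 0, 1, 2, … for 2393 - a² a perfect square: first hit at a = 32: 2393 - 1024 = 1369 = 37².
2393 = 32² + 37² = 1024 + 1369 ✓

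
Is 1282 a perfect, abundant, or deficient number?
deficient

Proper divisors of 1282: sum = 1 + 2 + 641 = 644
Since 644 < 1282, 1282 is deficient.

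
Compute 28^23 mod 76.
16

Repeated squaring. Binary of 23 = 10111.
28^1 ≡ 28 (mod 76); 28^2 ≡ 24 (mod 76); 28^4 ≡ 44 (mod 76); 28^8 ≡ 36 (mod 76); 28^16 ≡ 4 (mod 76)
28^23 = 28^1 × 28^2 × 28^4 × 28^16 ≡ 16 (mod 76)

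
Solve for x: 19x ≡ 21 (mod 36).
x ≡ 3 (mod 36)

gcd(19, 36) = 1, which divides 21, so solutions exist.
Find 19^(-1) mod 36 by the extended Euclidean algorithm:
36 = 1 × 19 + 17  ⟹  17 = (1)·36 + (-1)·19
19 = 1 × 17 + 2  ⟹  2 = (-1)·36 + (2)·19
17 = 8 × 2 + 1  ⟹  1 = (9)·36 + (-17)·19
So (-17)·19 ≡ 1 (mod 36), i.e. 19^(-1) ≡ -17 ≡ 19 (mod 36).
x ≡ 19 × 21 = 399 ≡ 3 (mod 36).
Check: 19 × 3 = 57 ≡ 21 (mod 36).
Unique solution: x ≡ 3 (mod 36)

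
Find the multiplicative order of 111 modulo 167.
166

167 is prime, so ord(111) divides φ(167) = 166.
Divisors of 166: 1, 2, 83, 166.
Repeated squaring: 111^1 ≡ 111, 111^2 ≡ 130, 111^4 ≡ 33, 111^8 ≡ 87, 111^16 ≡ 54, 111^32 ≡ 77, 111^64 ≡ 84, 111^128 ≡ 42 (mod 167).
Test 111^d mod 167 for each divisor d in increasing order:
111^1 ≡ 111
111^2 ≡ 130
111^83 = 111^64·111^16·111^2·111^1 ≡ 166
111^166 = 111^128·111^32·111^4·111^2 ≡ 1  ← first divisor giving 1
The order is 166.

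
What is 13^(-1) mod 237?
73

gcd(13, 237) = 1, so the inverse exists.
Extended Euclidean algorithm on (237, 13):
237 = 18 × 13 + 3  ⟹  3 = (1)·237 + (-18)·13
13 = 4 × 3 + 1  ⟹  1 = (-4)·237 + (73)·13
So (73)·13 ≡ 1 (mod 237), i.e. 13^(-1) ≡ 73 (mod 237).
Check: 13 × 73 = 949 ≡ 1 (mod 237)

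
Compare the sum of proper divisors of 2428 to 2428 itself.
deficient

Proper divisors of 2428: sum = 1 + 2 + 4 + 607 + 1214 = 1828
Since 1828 < 2428, 2428 is deficient.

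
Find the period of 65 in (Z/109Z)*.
108

109 is prime, so ord(65) divides φ(109) = 108.
Divisors of 108: 1, 2, 3, 4, 6, 9, 12, 18, 27, 36, 54, 108.
Repeated squaring: 65^1 ≡ 65, 65^2 ≡ 83, 65^4 ≡ 22, 65^8 ≡ 48, 65^16 ≡ 15, 65^32 ≡ 7, 65^64 ≡ 49 (mod 109).
Test 65^d mod 109 for each divisor d in increasing order:
65^1 ≡ 65
65^2 ≡ 83
65^3 = 65^2·65^1 ≡ 54
65^4 ≡ 22
65^6 = 65^4·65^2 ≡ 82
65^9 = 65^8·65^1 ≡ 68
65^12 = 65^8·65^4 ≡ 75
65^18 = 65^16·65^2 ≡ 46
65^27 = 65^16·65^8·65^2·65^1 ≡ 76
65^36 = 65^32·65^4 ≡ 45
65^54 = 65^32·65^16·65^4·65^2 ≡ 108
65^108 = 65^64·65^32·65^8·65^4 ≡ 1  ← first divisor giving 1
The order is 108.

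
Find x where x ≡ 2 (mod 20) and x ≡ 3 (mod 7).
122

Using Chinese Remainder Theorem:
M = 20 × 7 = 140
M1 = 7, M2 = 20
y1 = 7^(-1) mod 20 = 3
y2 = 20^(-1) mod 7 = 6
x = (2×7×3 + 3×20×6) mod 140 = 122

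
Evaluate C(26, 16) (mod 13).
0

Using Lucas' theorem:
Write n=26 and k=16 in base 13:
n in base 13: [2, 0]
k in base 13: [1, 3]
C(26,16) mod 13 = ∏ C(n_i, k_i) mod 13
Digit binomials (mod 13): C(2,1) = 2; C(0,3) = 0 (k_i > n_i)
Product: 2 × 0 = 0 ≡ 0 (mod 13)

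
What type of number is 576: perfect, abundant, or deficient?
abundant

Proper divisors of 576: sum = 1 + 2 + 3 + 4 + 6 + 8 + 9 + 12 + ... + 96 + 144 + 192 + 288 (20 divisors) = 1075
Since 1075 > 576, 576 is abundant.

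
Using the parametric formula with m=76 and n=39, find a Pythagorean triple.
(4255, 5928, 7297)

Euclid's formula: a = m² - n², b = 2mn, c = m² + n²
m = 76, n = 39
a = 76² - 39² = 5776 - 1521 = 4255
b = 2 × 76 × 39 = 5928
c = 76² + 39² = 5776 + 1521 = 7297
Verification: 4255² + 5928² = 18105025 + 35141184 = 53246209 = 7297² ✓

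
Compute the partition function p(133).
7346629512

p(n) counts ways to write n as a sum of positive integers (order ignored).
Euler's pentagonal recurrence: p(k) = p(k-1) + p(k-2) - p(k-5) - p(k-7) + p(k-12) + p(k-15) - ... (offsets j(3j∓1)/2, signs ++--, p(0)=1, p(<0)=0).
DP table for k = 0..132: p(0)=1, p(1)=1, p(2)=2, p(3)=3, p(4)=5, p(5)=7, p(6)=11, p(7)=15, p(8)=22, p(9)=30, p(10)=42, p(11)=56, p(12)=77, p(13)=101, p(14)=135, p(15)=176, p(16)=231, p(17)=297, p(18)=385, p(19)=490, p(20)=627, p(21)=792, p(22)=1002, p(23)=1255, p(24)=1575, p(25)=1958, p(26)=2436, p(27)=3010, p(28)=3718, p(29)=4565, p(30)=5604, p(31)=6842, p(32)=8349, p(33)=10143, p(34)=12310, p(35)=14883, p(36)=17977, p(37)=21637, p(38)=26015, p(39)=31185, p(40)=37338, p(41)=44583, p(42)=53174, p(43)=63261, p(44)=75175, p(45)=89134, p(46)=105558, p(47)=124754, p(48)=147273, p(49)=173525, p(50)=204226, p(51)=239943, p(52)=281589, p(53)=329931, p(54)=386155, p(55)=451276, p(56)=526823, p(57)=614154, p(58)=715220, p(59)=831820, p(60)=966467, p(61)=1121505, p(62)=1300156, p(63)=1505499, p(64)=1741630, p(65)=2012558, p(66)=2323520, p(67)=2679689, p(68)=3087735, p(69)=3554345, p(70)=4087968, p(71)=4697205, p(72)=5392783, p(73)=6185689, p(74)=7089500, p(75)=8118264, p(76)=9289091, p(77)=10619863, p(78)=12132164, p(79)=13848650, p(80)=15796476, p(81)=18004327, p(82)=20506255, p(83)=23338469, p(84)=26543660, p(85)=30167357, p(86)=34262962, p(87)=38887673, p(88)=44108109, p(89)=49995925, p(90)=56634173, p(91)=64112359, p(92)=72533807, p(93)=82010177, p(94)=92669720, p(95)=104651419, p(96)=118114304, p(97)=133230930, p(98)=150198136, p(99)=169229875, p(100)=190569292, p(101)=214481126, p(102)=241265379, p(103)=271248950, p(104)=304801365, p(105)=342325709, p(106)=384276336, p(107)=431149389, p(108)=483502844, p(109)=541946240, p(110)=607163746, p(111)=679903203, p(112)=761002156, p(113)=851376628, p(114)=952050665, p(115)=1064144451, p(116)=1188908248, p(117)=1327710076, p(118)=1482074143, p(119)=1653668665, p(120)=1844349560, p(121)=2056148051, p(122)=2291320912, p(123)=2552338241, p(124)=2841940500, p(125)=3163127352, p(126)=3519222692, p(127)=3913864295, p(128)=4351078600, p(129)=4835271870, p(130)=5371315400, p(131)=5964539504, p(132)=6620830889.
Final step: p(133) = p(132) + p(131) - p(128) - p(126) + p(121) + p(118) - p(111) - p(107) + p(98) + p(93) - p(82) - p(76) + p(63) + p(56) - p(41) - p(33) + p(16) + p(7)
= 6620830889 + 5964539504 - 4351078600 - 3519222692 + 2056148051 + 1482074143 - 679903203 - 431149389 + 150198136 + 82010177 - 20506255 - 9289091 + 1505499 + 526823 - 44583 - 10143 + 231 + 15
= 7346629512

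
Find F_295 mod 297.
148

Matrix identity: Q^n = [[F_(n+1), F_n], [F_n, F_(n-1)]] with Q = [[1,1],[1,0]].
n = 295 = 100100111₂. Square-and-multiply, entries mod 297:
Q^1 = [[1,1],[1,0]]
Q^2 = (Q^1)² = [[2,1],[1,1]]
Q^4 = (Q^2)² = [[5,3],[3,2]]
Q^9 = (Q^4)²·Q = [[55,34],[34,21]]
Q^18 = (Q^9)² = [[23,208],[208,112]]
Q^36 = (Q^18)² = [[134,162],[162,269]]
Q^73 = (Q^36)²·Q = [[190,244],[244,243]]
Q^147 = (Q^73)²·Q = [[219,2],[2,217]]
Q^295 = (Q^147)²·Q = [[129,148],[148,278]]
F_295 mod 297 = Q^295[0][1] = 148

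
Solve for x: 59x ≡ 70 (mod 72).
x ≡ 50 (mod 72)

gcd(59, 72) = 1, which divides 70, so solutions exist.
Find 59^(-1) mod 72 by the extended Euclidean algorithm:
72 = 1 × 59 + 13  ⟹  13 = (1)·72 + (-1)·59
59 = 4 × 13 + 7  ⟹  7 = (-4)·72 + (5)·59
13 = 1 × 7 + 6  ⟹  6 = (5)·72 + (-6)·59
7 = 1 × 6 + 1  ⟹  1 = (-9)·72 + (11)·59
So (11)·59 ≡ 1 (mod 72), i.e. 59^(-1) ≡ 11 (mod 72).
x ≡ 11 × 70 = 770 ≡ 50 (mod 72).
Check: 59 × 50 = 2950 ≡ 70 (mod 72).
Unique solution: x ≡ 50 (mod 72)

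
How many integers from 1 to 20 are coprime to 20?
8

20 = 2^2 × 5
φ(n) = n × ∏(1 - 1/p) for each prime p dividing n
φ(20) = 20 × (1 - 1/2) × (1 - 1/5) = 8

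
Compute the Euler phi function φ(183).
120

183 = 3 × 61
φ(n) = n × ∏(1 - 1/p) for each prime p dividing n
φ(183) = 183 × (1 - 1/3) × (1 - 1/61) = 120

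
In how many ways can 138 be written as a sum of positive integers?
12292341831

p(n) counts ways to write n as a sum of positive integers (order ignored).
Euler's pentagonal recurrence: p(k) = p(k-1) + p(k-2) - p(k-5) - p(k-7) + p(k-12) + p(k-15) - ... (offsets j(3j∓1)/2, signs ++--, p(0)=1, p(<0)=0).
DP table for k = 0..137: p(0)=1, p(1)=1, p(2)=2, p(3)=3, p(4)=5, p(5)=7, p(6)=11, p(7)=15, p(8)=22, p(9)=30, p(10)=42, p(11)=56, p(12)=77, p(13)=101, p(14)=135, p(15)=176, p(16)=231, p(17)=297, p(18)=385, p(19)=490, p(20)=627, p(21)=792, p(22)=1002, p(23)=1255, p(24)=1575, p(25)=1958, p(26)=2436, p(27)=3010, p(28)=3718, p(29)=4565, p(30)=5604, p(31)=6842, p(32)=8349, p(33)=10143, p(34)=12310, p(35)=14883, p(36)=17977, p(37)=21637, p(38)=26015, p(39)=31185, p(40)=37338, p(41)=44583, p(42)=53174, p(43)=63261, p(44)=75175, p(45)=89134, p(46)=105558, p(47)=124754, p(48)=147273, p(49)=173525, p(50)=204226, p(51)=239943, p(52)=281589, p(53)=329931, p(54)=386155, p(55)=451276, p(56)=526823, p(57)=614154, p(58)=715220, p(59)=831820, p(60)=966467, p(61)=1121505, p(62)=1300156, p(63)=1505499, p(64)=1741630, p(65)=2012558, p(66)=2323520, p(67)=2679689, p(68)=3087735, p(69)=3554345, p(70)=4087968, p(71)=4697205, p(72)=5392783, p(73)=6185689, p(74)=7089500, p(75)=8118264, p(76)=9289091, p(77)=10619863, p(78)=12132164, p(79)=13848650, p(80)=15796476, p(81)=18004327, p(82)=20506255, p(83)=23338469, p(84)=26543660, p(85)=30167357, p(86)=34262962, p(87)=38887673, p(88)=44108109, p(89)=49995925, p(90)=56634173, p(91)=64112359, p(92)=72533807, p(93)=82010177, p(94)=92669720, p(95)=104651419, p(96)=118114304, p(97)=133230930, p(98)=150198136, p(99)=169229875, p(100)=190569292, p(101)=214481126, p(102)=241265379, p(103)=271248950, p(104)=304801365, p(105)=342325709, p(106)=384276336, p(107)=431149389, p(108)=483502844, p(109)=541946240, p(110)=607163746, p(111)=679903203, p(112)=761002156, p(113)=851376628, p(114)=952050665, p(115)=1064144451, p(116)=1188908248, p(117)=1327710076, p(118)=1482074143, p(119)=1653668665, p(120)=1844349560, p(121)=2056148051, p(122)=2291320912, p(123)=2552338241, p(124)=2841940500, p(125)=3163127352, p(126)=3519222692, p(127)=3913864295, p(128)=4351078600, p(129)=4835271870, p(130)=5371315400, p(131)=5964539504, p(132)=6620830889, p(133)=7346629512, p(134)=8149040695, p(135)=9035836076, p(136)=10015581680, p(137)=11097645016.
Final step: p(138) = p(137) + p(136) - p(133) - p(131) + p(126) + p(123) - p(116) - p(112) + p(103) + p(98) - p(87) - p(81) + p(68) + p(61) - p(46) - p(38) + p(21) + p(12)
= 11097645016 + 10015581680 - 7346629512 - 5964539504 + 3519222692 + 2552338241 - 1188908248 - 761002156 + 271248950 + 150198136 - 38887673 - 18004327 + 3087735 + 1121505 - 105558 - 26015 + 792 + 77
= 12292341831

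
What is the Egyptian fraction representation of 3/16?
1/6 + 1/48

Greedy algorithm:
3/16: ceiling(16/3) = 6, use 1/6
1/48: ceiling(48/1) = 48, use 1/48
Result: 3/16 = 1/6 + 1/48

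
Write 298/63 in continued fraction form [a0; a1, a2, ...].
[4; 1, 2, 1, 2, 2, 2]

Euclidean algorithm steps:
298 = 4 × 63 + 46
63 = 1 × 46 + 17
46 = 2 × 17 + 12
17 = 1 × 12 + 5
12 = 2 × 5 + 2
5 = 2 × 2 + 1
2 = 2 × 1 + 0
Continued fraction: [4; 1, 2, 1, 2, 2, 2]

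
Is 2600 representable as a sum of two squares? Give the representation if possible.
10² + 50² (a=10, b=50)

Factorization: 2600 = 2^3 × 5^2 × 13
By Fermat: n is sum of two squares iff every prime p ≡ 3 (mod 4) appears to even power.
All primes ≡ 3 (mod 4) appear to even power.
Search a = 0, 1, 2, … for 2600 - a² a perfect square: first hit at a = 10: 2600 - 100 = 2500 = 50².
2600 = 10² + 50² = 100 + 2500 ✓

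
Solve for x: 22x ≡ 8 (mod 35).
x ≡ 29 (mod 35)

gcd(22, 35) = 1, which divides 8, so solutions exist.
Find 22^(-1) mod 35 by the extended Euclidean algorithm:
35 = 1 × 22 + 13  ⟹  13 = (1)·35 + (-1)·22
22 = 1 × 13 + 9  ⟹  9 = (-1)·35 + (2)·22
13 = 1 × 9 + 4  ⟹  4 = (2)·35 + (-3)·22
9 = 2 × 4 + 1  ⟹  1 = (-5)·35 + (8)·22
So (8)·22 ≡ 1 (mod 35), i.e. 22^(-1) ≡ 8 (mod 35).
x ≡ 8 × 8 = 64 ≡ 29 (mod 35).
Check: 22 × 29 = 638 ≡ 8 (mod 35).
Unique solution: x ≡ 29 (mod 35)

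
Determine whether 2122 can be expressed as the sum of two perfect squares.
21² + 41² (a=21, b=41)

Factorization: 2122 = 2 × 1061
By Fermat: n is sum of two squares iff every prime p ≡ 3 (mod 4) appears to even power.
All primes ≡ 3 (mod 4) appear to even power.
Search a = 0, 1, 2, … for 2122 - a² a perfect square: first hit at a = 21: 2122 - 441 = 1681 = 41².
2122 = 21² + 41² = 441 + 1681 ✓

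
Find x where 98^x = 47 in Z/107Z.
30

Baby-step giant-step with step n = ⌈√107⌉ = 11.
Baby steps 98^j mod 107 (j:value) for j=0..10: 0:1, 1:98, 2:81, 3:20, 4:34, 5:15, 6:79, 7:38, 8:86, 9:82, 10:11.
Giant-step multiplier: 98^(-11) ≡ 98^(106-11) = 98^95 ≡ 67 (mod 107).
Giant steps γ_i = 47·67^i mod 107: γ_0=47, γ_1=46, γ_2=86 (in table at j=8).
x = i·n + j = 2·11 + 8 = 30.
Check: 98^30 ≡ 47 (mod 107).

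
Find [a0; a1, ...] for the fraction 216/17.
[12; 1, 2, 2, 2]

Euclidean algorithm steps:
216 = 12 × 17 + 12
17 = 1 × 12 + 5
12 = 2 × 5 + 2
5 = 2 × 2 + 1
2 = 2 × 1 + 0
Continued fraction: [12; 1, 2, 2, 2]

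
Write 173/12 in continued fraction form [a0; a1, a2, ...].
[14; 2, 2, 2]

Euclidean algorithm steps:
173 = 14 × 12 + 5
12 = 2 × 5 + 2
5 = 2 × 2 + 1
2 = 2 × 1 + 0
Continued fraction: [14; 2, 2, 2]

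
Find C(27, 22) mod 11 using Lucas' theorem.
1

Using Lucas' theorem:
Write n=27 and k=22 in base 11:
n in base 11: [2, 5]
k in base 11: [2, 0]
C(27,22) mod 11 = ∏ C(n_i, k_i) mod 11
Digit binomials (mod 11): C(2,2) = 1; C(5,0) = 1
Product: 1 × 1 = 1 ≡ 1 (mod 11)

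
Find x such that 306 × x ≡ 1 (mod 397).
349

gcd(306, 397) = 1, so the inverse exists.
Extended Euclidean algorithm on (397, 306):
397 = 1 × 306 + 91  ⟹  91 = (1)·397 + (-1)·306
306 = 3 × 91 + 33  ⟹  33 = (-3)·397 + (4)·306
91 = 2 × 33 + 25  ⟹  25 = (7)·397 + (-9)·306
33 = 1 × 25 + 8  ⟹  8 = (-10)·397 + (13)·306
25 = 3 × 8 + 1  ⟹  1 = (37)·397 + (-48)·306
So (-48)·306 ≡ 1 (mod 397), i.e. 306^(-1) ≡ -48 ≡ 349 (mod 397).
Check: 306 × 349 = 106794 ≡ 1 (mod 397)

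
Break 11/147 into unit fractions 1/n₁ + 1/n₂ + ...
1/14 + 1/294

Greedy algorithm:
11/147: ceiling(147/11) = 14, use 1/14
1/294: ceiling(294/1) = 294, use 1/294
Result: 11/147 = 1/14 + 1/294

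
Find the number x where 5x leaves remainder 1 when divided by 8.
5

gcd(5, 8) = 1, so the inverse exists.
Extended Euclidean algorithm on (8, 5):
8 = 1 × 5 + 3  ⟹  3 = (1)·8 + (-1)·5
5 = 1 × 3 + 2  ⟹  2 = (-1)·8 + (2)·5
3 = 1 × 2 + 1  ⟹  1 = (2)·8 + (-3)·5
So (-3)·5 ≡ 1 (mod 8), i.e. 5^(-1) ≡ -3 ≡ 5 (mod 8).
Check: 5 × 5 = 25 ≡ 1 (mod 8)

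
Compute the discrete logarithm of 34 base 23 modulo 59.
53

Baby-step giant-step with step n = ⌈√59⌉ = 8.
Baby steps 23^j mod 59 (j:value) for j=0..7: 0:1, 1:23, 2:57, 3:13, 4:4, 5:33, 6:51, 7:52.
Giant-step multiplier: 23^(-8) ≡ 23^(58-8) = 23^50 ≡ 48 (mod 59).
Giant steps γ_i = 34·48^i mod 59: γ_0=34, γ_1=39, γ_2=43, γ_3=58, γ_4=11, γ_5=56, γ_6=33 (in table at j=5).
x = i·n + j = 6·8 + 5 = 53.
Check: 23^53 ≡ 34 (mod 59).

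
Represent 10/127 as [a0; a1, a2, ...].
[0; 12, 1, 2, 3]

Euclidean algorithm steps:
10 = 0 × 127 + 10
127 = 12 × 10 + 7
10 = 1 × 7 + 3
7 = 2 × 3 + 1
3 = 3 × 1 + 0
Continued fraction: [0; 12, 1, 2, 3]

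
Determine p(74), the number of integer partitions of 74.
7089500

p(n) counts ways to write n as a sum of positive integers (order ignored).
Euler's pentagonal recurrence: p(k) = p(k-1) + p(k-2) - p(k-5) - p(k-7) + p(k-12) + p(k-15) - ... (offsets j(3j∓1)/2, signs ++--, p(0)=1, p(<0)=0).
DP table for k = 0..73: p(0)=1, p(1)=1, p(2)=2, p(3)=3, p(4)=5, p(5)=7, p(6)=11, p(7)=15, p(8)=22, p(9)=30, p(10)=42, p(11)=56, p(12)=77, p(13)=101, p(14)=135, p(15)=176, p(16)=231, p(17)=297, p(18)=385, p(19)=490, p(20)=627, p(21)=792, p(22)=1002, p(23)=1255, p(24)=1575, p(25)=1958, p(26)=2436, p(27)=3010, p(28)=3718, p(29)=4565, p(30)=5604, p(31)=6842, p(32)=8349, p(33)=10143, p(34)=12310, p(35)=14883, p(36)=17977, p(37)=21637, p(38)=26015, p(39)=31185, p(40)=37338, p(41)=44583, p(42)=53174, p(43)=63261, p(44)=75175, p(45)=89134, p(46)=105558, p(47)=124754, p(48)=147273, p(49)=173525, p(50)=204226, p(51)=239943, p(52)=281589, p(53)=329931, p(54)=386155, p(55)=451276, p(56)=526823, p(57)=614154, p(58)=715220, p(59)=831820, p(60)=966467, p(61)=1121505, p(62)=1300156, p(63)=1505499, p(64)=1741630, p(65)=2012558, p(66)=2323520, p(67)=2679689, p(68)=3087735, p(69)=3554345, p(70)=4087968, p(71)=4697205, p(72)=5392783, p(73)=6185689.
Final step: p(74) = p(73) + p(72) - p(69) - p(67) + p(62) + p(59) - p(52) - p(48) + p(39) + p(34) - p(23) - p(17) + p(4)
= 6185689 + 5392783 - 3554345 - 2679689 + 1300156 + 831820 - 281589 - 147273 + 31185 + 12310 - 1255 - 297 + 5
= 7089500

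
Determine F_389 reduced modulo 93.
32

Matrix identity: Q^n = [[F_(n+1), F_n], [F_n, F_(n-1)]] with Q = [[1,1],[1,0]].
n = 389 = 110000101₂. Square-and-multiply, entries mod 93:
Q^1 = [[1,1],[1,0]]
Q^3 = (Q^1)²·Q = [[3,2],[2,1]]
Q^6 = (Q^3)² = [[13,8],[8,5]]
Q^12 = (Q^6)² = [[47,51],[51,89]]
Q^24 = (Q^12)² = [[67,54],[54,13]]
Q^48 = (Q^24)² = [[58,42],[42,16]]
Q^97 = (Q^48)²·Q = [[52,13],[13,39]]
Q^194 = (Q^97)² = [[83,67],[67,16]]
Q^389 = (Q^194)²·Q = [[62,32],[32,30]]
F_389 mod 93 = Q^389[0][1] = 32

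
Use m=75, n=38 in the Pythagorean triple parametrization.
(4181, 5700, 7069)

Euclid's formula: a = m² - n², b = 2mn, c = m² + n²
m = 75, n = 38
a = 75² - 38² = 5625 - 1444 = 4181
b = 2 × 75 × 38 = 5700
c = 75² + 38² = 5625 + 1444 = 7069
Verification: 4181² + 5700² = 17480761 + 32490000 = 49970761 = 7069² ✓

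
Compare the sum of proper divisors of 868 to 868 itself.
abundant

Proper divisors of 868: sum = 1 + 2 + 4 + 7 + 14 + 28 + 31 + 62 + 124 + 217 + 434 = 924
Since 924 > 868, 868 is abundant.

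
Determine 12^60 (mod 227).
53

Repeated squaring. Binary of 60 = 111100.
12^1 ≡ 12 (mod 227); 12^2 ≡ 144 (mod 227); 12^4 ≡ 79 (mod 227); 12^8 ≡ 112 (mod 227); 12^16 ≡ 59 (mod 227); 12^32 ≡ 76 (mod 227)
12^60 = 12^4 × 12^8 × 12^16 × 12^32 ≡ 53 (mod 227)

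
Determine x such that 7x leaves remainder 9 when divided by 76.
x ≡ 23 (mod 76)

gcd(7, 76) = 1, which divides 9, so solutions exist.
Find 7^(-1) mod 76 by the extended Euclidean algorithm:
76 = 10 × 7 + 6  ⟹  6 = (1)·76 + (-10)·7
7 = 1 × 6 + 1  ⟹  1 = (-1)·76 + (11)·7
So (11)·7 ≡ 1 (mod 76), i.e. 7^(-1) ≡ 11 (mod 76).
x ≡ 11 × 9 = 99 ≡ 23 (mod 76).
Check: 7 × 23 = 161 ≡ 9 (mod 76).
Unique solution: x ≡ 23 (mod 76)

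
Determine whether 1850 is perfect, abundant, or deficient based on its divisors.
deficient

Proper divisors of 1850: sum = 1 + 2 + 5 + 10 + 25 + 37 + 50 + 74 + 185 + 370 + 925 = 1684
Since 1684 < 1850, 1850 is deficient.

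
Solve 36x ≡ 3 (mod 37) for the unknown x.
x ≡ 34 (mod 37)

gcd(36, 37) = 1, which divides 3, so solutions exist.
Find 36^(-1) mod 37 by the extended Euclidean algorithm:
37 = 1 × 36 + 1  ⟹  1 = (1)·37 + (-1)·36
So (-1)·36 ≡ 1 (mod 37), i.e. 36^(-1) ≡ -1 ≡ 36 (mod 37).
x ≡ 36 × 3 = 108 ≡ 34 (mod 37).
Check: 36 × 34 = 1224 ≡ 3 (mod 37).
Unique solution: x ≡ 34 (mod 37)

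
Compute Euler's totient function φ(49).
42

49 = 7^2
φ(n) = n × ∏(1 - 1/p) for each prime p dividing n
φ(49) = 49 × (1 - 1/7) = 42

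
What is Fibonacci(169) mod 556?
193

Matrix identity: Q^n = [[F_(n+1), F_n], [F_n, F_(n-1)]] with Q = [[1,1],[1,0]].
n = 169 = 10101001₂. Square-and-multiply, entries mod 556:
Q^1 = [[1,1],[1,0]]
Q^2 = (Q^1)² = [[2,1],[1,1]]
Q^5 = (Q^2)²·Q = [[8,5],[5,3]]
Q^10 = (Q^5)² = [[89,55],[55,34]]
Q^21 = (Q^10)²·Q = [[475,382],[382,93]]
Q^42 = (Q^21)² = [[141,136],[136,5]]
Q^84 = (Q^42)² = [[13,396],[396,173]]
Q^169 = (Q^84)²·Q = [[457,193],[193,264]]
F_169 mod 556 = Q^169[0][1] = 193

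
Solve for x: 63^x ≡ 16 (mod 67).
2

Baby-step giant-step with step n = ⌈√67⌉ = 9.
Baby steps 63^j mod 67 (j:value) for j=0..8: 0:1, 1:63, 2:16, 3:3, 4:55, 5:48, 6:9, 7:31, 8:10.
h = 16 is already in the table at j=2, so x = 2.
Check: 63^2 ≡ 16 (mod 67).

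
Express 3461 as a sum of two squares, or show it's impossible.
31² + 50² (a=31, b=50)

Factorization: 3461 = 3461
By Fermat: n is sum of two squares iff every prime p ≡ 3 (mod 4) appears to even power.
All primes ≡ 3 (mod 4) appear to even power.
Search a = 0, 1, 2, … for 3461 - a² a perfect square: first hit at a = 31: 3461 - 961 = 2500 = 50².
3461 = 31² + 50² = 961 + 2500 ✓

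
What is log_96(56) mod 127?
25

Baby-step giant-step with step n = ⌈√127⌉ = 12.
Baby steps 96^j mod 127 (j:value) for j=0..11: 0:1, 1:96, 2:72, 3:54, 4:104, 5:78, 6:122, 7:28, 8:21, 9:111, 10:115, 11:118.
Giant-step multiplier: 96^(-12) ≡ 96^(126-12) = 96^114 ≡ 61 (mod 127).
Giant steps γ_i = 56·61^i mod 127: γ_0=56, γ_1=114, γ_2=96 (in table at j=1).
x = i·n + j = 2·12 + 1 = 25.
Check: 96^25 ≡ 56 (mod 127).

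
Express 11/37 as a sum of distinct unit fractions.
1/4 + 1/22 + 1/543 + 1/884004

Greedy algorithm:
11/37: ceiling(37/11) = 4, use 1/4
7/148: ceiling(148/7) = 22, use 1/22
3/1628: ceiling(1628/3) = 543, use 1/543
1/884004: ceiling(884004/1) = 884004, use 1/884004
Result: 11/37 = 1/4 + 1/22 + 1/543 + 1/884004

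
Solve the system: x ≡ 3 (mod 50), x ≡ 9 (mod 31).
753

Using Chinese Remainder Theorem:
M = 50 × 31 = 1550
M1 = 31, M2 = 50
y1 = 31^(-1) mod 50 = 21
y2 = 50^(-1) mod 31 = 18
x = (3×31×21 + 9×50×18) mod 1550 = 753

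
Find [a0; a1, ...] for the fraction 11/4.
[2; 1, 3]

Euclidean algorithm steps:
11 = 2 × 4 + 3
4 = 1 × 3 + 1
3 = 3 × 1 + 0
Continued fraction: [2; 1, 3]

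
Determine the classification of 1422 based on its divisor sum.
abundant

Proper divisors of 1422: sum = 1 + 2 + 3 + 6 + 9 + 18 + 79 + 158 + 237 + 474 + 711 = 1698
Since 1698 > 1422, 1422 is abundant.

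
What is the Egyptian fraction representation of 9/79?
1/9 + 1/356 + 1/253116

Greedy algorithm:
9/79: ceiling(79/9) = 9, use 1/9
2/711: ceiling(711/2) = 356, use 1/356
1/253116: ceiling(253116/1) = 253116, use 1/253116
Result: 9/79 = 1/9 + 1/356 + 1/253116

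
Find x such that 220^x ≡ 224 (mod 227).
59

Baby-step giant-step with step n = ⌈√227⌉ = 16.
Baby steps 220^j mod 227 (j:value) for j=0..15: 0:1, 1:220, 2:49, 3:111, 4:131, 5:218, 6:63, 7:13, 8:136, 9:183, 10:81, 11:114, 12:110, 13:138, 14:169, 15:179.
Giant-step multiplier: 220^(-16) ≡ 220^(226-16) = 220^210 ≡ 25 (mod 227).
Giant steps γ_i = 224·25^i mod 227: γ_0=224, γ_1=152, γ_2=168, γ_3=114 (in table at j=11).
x = i·n + j = 3·16 + 11 = 59.
Check: 220^59 ≡ 224 (mod 227).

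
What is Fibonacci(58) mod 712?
199

Matrix identity: Q^n = [[F_(n+1), F_n], [F_n, F_(n-1)]] with Q = [[1,1],[1,0]].
n = 58 = 111010₂. Square-and-multiply, entries mod 712:
Q^1 = [[1,1],[1,0]]
Q^3 = (Q^1)²·Q = [[3,2],[2,1]]
Q^7 = (Q^3)²·Q = [[21,13],[13,8]]
Q^14 = (Q^7)² = [[610,377],[377,233]]
Q^29 = (Q^14)²·Q = [[424,165],[165,259]]
Q^58 = (Q^29)² = [[521,199],[199,322]]
F_58 mod 712 = Q^58[0][1] = 199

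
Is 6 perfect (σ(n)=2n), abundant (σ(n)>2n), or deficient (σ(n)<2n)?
perfect

Proper divisors of 6: sum = 1 + 2 + 3 = 6
Since 6 = 6, 6 is perfect.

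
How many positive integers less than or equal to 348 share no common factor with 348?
112

348 = 2^2 × 3 × 29
φ(n) = n × ∏(1 - 1/p) for each prime p dividing n
φ(348) = 348 × (1 - 1/2) × (1 - 1/3) × (1 - 1/29) = 112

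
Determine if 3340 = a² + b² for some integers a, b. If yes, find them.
Not possible

Factorization: 3340 = 2^2 × 5 × 167
By Fermat: n is sum of two squares iff every prime p ≡ 3 (mod 4) appears to even power.
Prime(s) ≡ 3 (mod 4) with odd exponent: [(167, 1)]
Therefore 3340 cannot be expressed as a² + b².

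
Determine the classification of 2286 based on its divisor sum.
abundant

Proper divisors of 2286: sum = 1 + 2 + 3 + 6 + 9 + 18 + 127 + 254 + 381 + 762 + 1143 = 2706
Since 2706 > 2286, 2286 is abundant.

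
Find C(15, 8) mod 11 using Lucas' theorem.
0

Using Lucas' theorem:
Write n=15 and k=8 in base 11:
n in base 11: [1, 4]
k in base 11: [0, 8]
C(15,8) mod 11 = ∏ C(n_i, k_i) mod 11
Digit binomials (mod 11): C(1,0) = 1; C(4,8) = 0 (k_i > n_i)
Product: 1 × 0 = 0 ≡ 0 (mod 11)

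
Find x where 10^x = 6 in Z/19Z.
4

Baby-step giant-step with step n = ⌈√19⌉ = 5.
Baby steps 10^j mod 19 (j:value) for j=0..4: 0:1, 1:10, 2:5, 3:12, 4:6.
h = 6 is already in the table at j=4, so x = 4.
Check: 10^4 ≡ 6 (mod 19).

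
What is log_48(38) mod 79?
48

Baby-step giant-step with step n = ⌈√79⌉ = 9.
Baby steps 48^j mod 79 (j:value) for j=0..8: 0:1, 1:48, 2:13, 3:71, 4:11, 5:54, 6:64, 7:70, 8:42.
Giant-step multiplier: 48^(-9) ≡ 48^(78-9) = 48^69 ≡ 27 (mod 79).
Giant steps γ_i = 38·27^i mod 79: γ_0=38, γ_1=78, γ_2=52, γ_3=61, γ_4=67, γ_5=71 (in table at j=3).
x = i·n + j = 5·9 + 3 = 48.
Check: 48^48 ≡ 38 (mod 79).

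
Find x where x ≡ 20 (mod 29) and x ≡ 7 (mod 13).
20

Using Chinese Remainder Theorem:
M = 29 × 13 = 377
M1 = 13, M2 = 29
y1 = 13^(-1) mod 29 = 9
y2 = 29^(-1) mod 13 = 9
x = (20×13×9 + 7×29×9) mod 377 = 20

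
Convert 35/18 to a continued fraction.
[1; 1, 17]

Euclidean algorithm steps:
35 = 1 × 18 + 17
18 = 1 × 17 + 1
17 = 17 × 1 + 0
Continued fraction: [1; 1, 17]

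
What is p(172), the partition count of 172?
330495499613

p(n) counts ways to write n as a sum of positive integers (order ignored).
Euler's pentagonal recurrence: p(k) = p(k-1) + p(k-2) - p(k-5) - p(k-7) + p(k-12) + p(k-15) - ... (offsets j(3j∓1)/2, signs ++--, p(0)=1, p(<0)=0).
DP table for k = 0..171: p(0)=1, p(1)=1, p(2)=2, p(3)=3, p(4)=5, p(5)=7, p(6)=11, p(7)=15, p(8)=22, p(9)=30, p(10)=42, p(11)=56, p(12)=77, p(13)=101, p(14)=135, p(15)=176, p(16)=231, p(17)=297, p(18)=385, p(19)=490, p(20)=627, p(21)=792, p(22)=1002, p(23)=1255, p(24)=1575, p(25)=1958, p(26)=2436, p(27)=3010, p(28)=3718, p(29)=4565, p(30)=5604, p(31)=6842, p(32)=8349, p(33)=10143, p(34)=12310, p(35)=14883, p(36)=17977, p(37)=21637, p(38)=26015, p(39)=31185, p(40)=37338, p(41)=44583, p(42)=53174, p(43)=63261, p(44)=75175, p(45)=89134, p(46)=105558, p(47)=124754, p(48)=147273, p(49)=173525, p(50)=204226, p(51)=239943, p(52)=281589, p(53)=329931, p(54)=386155, p(55)=451276, p(56)=526823, p(57)=614154, p(58)=715220, p(59)=831820, p(60)=966467, p(61)=1121505, p(62)=1300156, p(63)=1505499, p(64)=1741630, p(65)=2012558, p(66)=2323520, p(67)=2679689, p(68)=3087735, p(69)=3554345, p(70)=4087968, p(71)=4697205, p(72)=5392783, p(73)=6185689, p(74)=7089500, p(75)=8118264, p(76)=9289091, p(77)=10619863, p(78)=12132164, p(79)=13848650, p(80)=15796476, p(81)=18004327, p(82)=20506255, p(83)=23338469, p(84)=26543660, p(85)=30167357, p(86)=34262962, p(87)=38887673, p(88)=44108109, p(89)=49995925, p(90)=56634173, p(91)=64112359, p(92)=72533807, p(93)=82010177, p(94)=92669720, p(95)=104651419, p(96)=118114304, p(97)=133230930, p(98)=150198136, p(99)=169229875, p(100)=190569292, p(101)=214481126, p(102)=241265379, p(103)=271248950, p(104)=304801365, p(105)=342325709, p(106)=384276336, p(107)=431149389, p(108)=483502844, p(109)=541946240, p(110)=607163746, p(111)=679903203, p(112)=761002156, p(113)=851376628, p(114)=952050665, p(115)=1064144451, p(116)=1188908248, p(117)=1327710076, p(118)=1482074143, p(119)=1653668665, p(120)=1844349560, p(121)=2056148051, p(122)=2291320912, p(123)=2552338241, p(124)=2841940500, p(125)=3163127352, p(126)=3519222692, p(127)=3913864295, p(128)=4351078600, p(129)=4835271870, p(130)=5371315400, p(131)=5964539504, p(132)=6620830889, p(133)=7346629512, p(134)=8149040695, p(135)=9035836076, p(136)=10015581680, p(137)=11097645016, p(138)=12292341831, p(139)=13610949895, p(140)=15065878135, p(141)=16670689208, p(142)=18440293320, p(143)=20390982757, p(144)=22540654445, p(145)=24908858009, p(146)=27517052599, p(147)=30388671978, p(148)=33549419497, p(149)=37027355200, p(150)=40853235313, p(151)=45060624582, p(152)=49686288421, p(153)=54770336324, p(154)=60356673280, p(155)=66493182097, p(156)=73232243759, p(157)=80630964769, p(158)=88751778802, p(159)=97662728555, p(160)=107438159466, p(161)=118159068427, p(162)=129913904637, p(163)=142798995930, p(164)=156919475295, p(165)=172389800255, p(166)=189334822579, p(167)=207890420102, p(168)=228204732751, p(169)=250438925115, p(170)=274768617130, p(171)=301384802048.
Final step: p(172) = p(171) + p(170) - p(167) - p(165) + p(160) + p(157) - p(150) - p(146) + p(137) + p(132) - p(121) - p(115) + p(102) + p(95) - p(80) - p(72) + p(55) + p(46) - p(27) - p(17)
= 301384802048 + 274768617130 - 207890420102 - 172389800255 + 107438159466 + 80630964769 - 40853235313 - 27517052599 + 11097645016 + 6620830889 - 2056148051 - 1064144451 + 241265379 + 104651419 - 15796476 - 5392783 + 451276 + 105558 - 3010 - 297
= 330495499613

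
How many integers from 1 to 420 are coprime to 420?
96

420 = 2^2 × 3 × 5 × 7
φ(n) = n × ∏(1 - 1/p) for each prime p dividing n
φ(420) = 420 × (1 - 1/2) × (1 - 1/3) × (1 - 1/5) × (1 - 1/7) = 96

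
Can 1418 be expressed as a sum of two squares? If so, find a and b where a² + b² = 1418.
7² + 37² (a=7, b=37)

Factorization: 1418 = 2 × 709
By Fermat: n is sum of two squares iff every prime p ≡ 3 (mod 4) appears to even power.
All primes ≡ 3 (mod 4) appear to even power.
Search a = 0, 1, 2, … for 1418 - a² a perfect square: first hit at a = 7: 1418 - 49 = 1369 = 37².
1418 = 7² + 37² = 49 + 1369 ✓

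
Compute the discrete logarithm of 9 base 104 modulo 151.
12

Baby-step giant-step with step n = ⌈√151⌉ = 13.
Baby steps 104^j mod 151 (j:value) for j=0..12: 0:1, 1:104, 2:95, 3:65, 4:116, 5:135, 6:148, 7:141, 8:17, 9:107, 10:105, 11:48, 12:9.
h = 9 is already in the table at j=12, so x = 12.
Check: 104^12 ≡ 9 (mod 151).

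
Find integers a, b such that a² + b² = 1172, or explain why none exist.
4² + 34² (a=4, b=34)

Factorization: 1172 = 2^2 × 293
By Fermat: n is sum of two squares iff every prime p ≡ 3 (mod 4) appears to even power.
All primes ≡ 3 (mod 4) appear to even power.
Search a = 0, 1, 2, … for 1172 - a² a perfect square: first hit at a = 4: 1172 - 16 = 1156 = 34².
1172 = 4² + 34² = 16 + 1156 ✓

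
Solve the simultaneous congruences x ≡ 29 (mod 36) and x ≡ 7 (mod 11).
29

Using Chinese Remainder Theorem:
M = 36 × 11 = 396
M1 = 11, M2 = 36
y1 = 11^(-1) mod 36 = 23
y2 = 36^(-1) mod 11 = 4
x = (29×11×23 + 7×36×4) mod 396 = 29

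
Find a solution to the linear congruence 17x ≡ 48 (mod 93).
x ≡ 63 (mod 93)

gcd(17, 93) = 1, which divides 48, so solutions exist.
Find 17^(-1) mod 93 by the extended Euclidean algorithm:
93 = 5 × 17 + 8  ⟹  8 = (1)·93 + (-5)·17
17 = 2 × 8 + 1  ⟹  1 = (-2)·93 + (11)·17
So (11)·17 ≡ 1 (mod 93), i.e. 17^(-1) ≡ 11 (mod 93).
x ≡ 11 × 48 = 528 ≡ 63 (mod 93).
Check: 17 × 63 = 1071 ≡ 48 (mod 93).
Unique solution: x ≡ 63 (mod 93)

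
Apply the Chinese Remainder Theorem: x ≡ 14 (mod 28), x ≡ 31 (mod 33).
658

Using Chinese Remainder Theorem:
M = 28 × 33 = 924
M1 = 33, M2 = 28
y1 = 33^(-1) mod 28 = 17
y2 = 28^(-1) mod 33 = 13
x = (14×33×17 + 31×28×13) mod 924 = 658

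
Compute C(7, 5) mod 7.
0

Using Lucas' theorem:
Write n=7 and k=5 in base 7:
n in base 7: [1, 0]
k in base 7: [0, 5]
C(7,5) mod 7 = ∏ C(n_i, k_i) mod 7
Digit binomials (mod 7): C(1,0) = 1; C(0,5) = 0 (k_i > n_i)
Product: 1 × 0 = 0 ≡ 0 (mod 7)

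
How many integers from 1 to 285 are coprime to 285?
144

285 = 3 × 5 × 19
φ(n) = n × ∏(1 - 1/p) for each prime p dividing n
φ(285) = 285 × (1 - 1/3) × (1 - 1/5) × (1 - 1/19) = 144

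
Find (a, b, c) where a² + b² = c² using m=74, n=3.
(5467, 444, 5485)

Euclid's formula: a = m² - n², b = 2mn, c = m² + n²
m = 74, n = 3
a = 74² - 3² = 5476 - 9 = 5467
b = 2 × 74 × 3 = 444
c = 74² + 3² = 5476 + 9 = 5485
Verification: 5467² + 444² = 29888089 + 197136 = 30085225 = 5485² ✓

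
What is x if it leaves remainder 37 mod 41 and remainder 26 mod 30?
1226

Using Chinese Remainder Theorem:
M = 41 × 30 = 1230
M1 = 30, M2 = 41
y1 = 30^(-1) mod 41 = 26
y2 = 41^(-1) mod 30 = 11
x = (37×30×26 + 26×41×11) mod 1230 = 1226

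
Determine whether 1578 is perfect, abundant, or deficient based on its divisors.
abundant

Proper divisors of 1578: sum = 1 + 2 + 3 + 6 + 263 + 526 + 789 = 1590
Since 1590 > 1578, 1578 is abundant.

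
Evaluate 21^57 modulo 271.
86

Repeated squaring. Binary of 57 = 111001.
21^1 ≡ 21 (mod 271); 21^2 ≡ 170 (mod 271); 21^4 ≡ 174 (mod 271); 21^8 ≡ 195 (mod 271); 21^16 ≡ 85 (mod 271); 21^32 ≡ 179 (mod 271)
21^57 = 21^1 × 21^8 × 21^16 × 21^32 ≡ 86 (mod 271)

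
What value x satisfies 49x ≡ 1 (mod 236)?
53

gcd(49, 236) = 1, so the inverse exists.
Extended Euclidean algorithm on (236, 49):
236 = 4 × 49 + 40  ⟹  40 = (1)·236 + (-4)·49
49 = 1 × 40 + 9  ⟹  9 = (-1)·236 + (5)·49
40 = 4 × 9 + 4  ⟹  4 = (5)·236 + (-24)·49
9 = 2 × 4 + 1  ⟹  1 = (-11)·236 + (53)·49
So (53)·49 ≡ 1 (mod 236), i.e. 49^(-1) ≡ 53 (mod 236).
Check: 49 × 53 = 2597 ≡ 1 (mod 236)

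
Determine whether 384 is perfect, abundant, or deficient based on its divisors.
abundant

Proper divisors of 384: sum = 1 + 2 + 3 + 4 + 6 + 8 + 12 + 16 + 24 + 32 + 48 + 64 + 96 + 128 + 192 = 636
Since 636 > 384, 384 is abundant.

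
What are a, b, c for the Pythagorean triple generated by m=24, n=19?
(215, 912, 937)

Euclid's formula: a = m² - n², b = 2mn, c = m² + n²
m = 24, n = 19
a = 24² - 19² = 576 - 361 = 215
b = 2 × 24 × 19 = 912
c = 24² + 19² = 576 + 361 = 937
Verification: 215² + 912² = 46225 + 831744 = 877969 = 937² ✓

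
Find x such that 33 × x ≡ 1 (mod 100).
97

gcd(33, 100) = 1, so the inverse exists.
Extended Euclidean algorithm on (100, 33):
100 = 3 × 33 + 1  ⟹  1 = (1)·100 + (-3)·33
So (-3)·33 ≡ 1 (mod 100), i.e. 33^(-1) ≡ -3 ≡ 97 (mod 100).
Check: 33 × 97 = 3201 ≡ 1 (mod 100)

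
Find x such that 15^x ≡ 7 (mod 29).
16

Baby-step giant-step with step n = ⌈√29⌉ = 6.
Baby steps 15^j mod 29 (j:value) for j=0..5: 0:1, 1:15, 2:22, 3:11, 4:20, 5:10.
Giant-step multiplier: 15^(-6) ≡ 15^(28-6) = 15^22 ≡ 6 (mod 29).
Giant steps γ_i = 7·6^i mod 29: γ_0=7, γ_1=13, γ_2=20 (in table at j=4).
x = i·n + j = 2·6 + 4 = 16.
Check: 15^16 ≡ 7 (mod 29).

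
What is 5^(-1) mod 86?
69

gcd(5, 86) = 1, so the inverse exists.
Extended Euclidean algorithm on (86, 5):
86 = 17 × 5 + 1  ⟹  1 = (1)·86 + (-17)·5
So (-17)·5 ≡ 1 (mod 86), i.e. 5^(-1) ≡ -17 ≡ 69 (mod 86).
Check: 5 × 69 = 345 ≡ 1 (mod 86)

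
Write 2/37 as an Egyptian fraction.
1/19 + 1/703

Greedy algorithm:
2/37: ceiling(37/2) = 19, use 1/19
1/703: ceiling(703/1) = 703, use 1/703
Result: 2/37 = 1/19 + 1/703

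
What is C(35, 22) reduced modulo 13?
2

Using Lucas' theorem:
Write n=35 and k=22 in base 13:
n in base 13: [2, 9]
k in base 13: [1, 9]
C(35,22) mod 13 = ∏ C(n_i, k_i) mod 13
Digit binomials (mod 13): C(2,1) = 2; C(9,9) = 1
Product: 2 × 1 = 2 ≡ 2 (mod 13)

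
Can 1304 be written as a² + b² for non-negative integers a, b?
Not possible

Factorization: 1304 = 2^3 × 163
By Fermat: n is sum of two squares iff every prime p ≡ 3 (mod 4) appears to even power.
Prime(s) ≡ 3 (mod 4) with odd exponent: [(163, 1)]
Therefore 1304 cannot be expressed as a² + b².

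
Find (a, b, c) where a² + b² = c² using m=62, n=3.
(3835, 372, 3853)

Euclid's formula: a = m² - n², b = 2mn, c = m² + n²
m = 62, n = 3
a = 62² - 3² = 3844 - 9 = 3835
b = 2 × 62 × 3 = 372
c = 62² + 3² = 3844 + 9 = 3853
Verification: 3835² + 372² = 14707225 + 138384 = 14845609 = 3853² ✓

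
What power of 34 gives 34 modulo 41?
1

Baby-step giant-step with step n = ⌈√41⌉ = 7.
Baby steps 34^j mod 41 (j:value) for j=0..6: 0:1, 1:34, 2:8, 3:26, 4:23, 5:3, 6:20.
h = 34 is already in the table at j=1, so x = 1.
Check: 34^1 ≡ 34 (mod 41).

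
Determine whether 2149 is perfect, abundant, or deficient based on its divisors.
deficient

Proper divisors of 2149: sum = 1 + 7 + 307 = 315
Since 315 < 2149, 2149 is deficient.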